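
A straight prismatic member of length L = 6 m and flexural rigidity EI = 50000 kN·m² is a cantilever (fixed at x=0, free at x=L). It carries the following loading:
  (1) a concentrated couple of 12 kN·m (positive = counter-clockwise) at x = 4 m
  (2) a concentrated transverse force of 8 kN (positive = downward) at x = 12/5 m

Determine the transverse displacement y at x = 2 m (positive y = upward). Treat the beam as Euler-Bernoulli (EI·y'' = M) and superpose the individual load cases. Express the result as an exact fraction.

Load 1 — applied couple M₀=12 kN·m at a=4 m (b=L-a=2):
  y_1 = M₀x²/(2EI)  [x≤a] = 12·2²/(2·50000) = 3/6250 m
Load 2 — point force P=8 kN at a=12/5 m (b=L-a=18/5):
  y_2 = -Px²(3a-x)/(6EI)  [x≤a] = -8·2²·(3·(12/5)-2)/(6·50000) = -26/46875 m
Superposition: y = Σ y_i = -7/93750 m ≈ -0.000075 m

y(2) = -7/93750 m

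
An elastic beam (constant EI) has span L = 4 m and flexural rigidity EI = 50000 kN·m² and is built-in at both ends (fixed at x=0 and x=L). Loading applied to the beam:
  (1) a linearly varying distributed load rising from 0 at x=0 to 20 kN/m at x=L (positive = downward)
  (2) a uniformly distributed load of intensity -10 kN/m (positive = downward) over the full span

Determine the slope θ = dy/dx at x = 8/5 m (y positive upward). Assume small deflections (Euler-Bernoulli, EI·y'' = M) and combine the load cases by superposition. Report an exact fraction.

θ(8/5) = -4/390625 rad

Load 1 — triangular load w₀=20 kN/m (0→w₀ over full span):
  θ_1 = -w₀(2x(L-x)(L-2x)(x+2L)+x²(L-x)²)/(120LEI) = -20·(2·(8/5)·(4-(8/5))·(4-2·(8/5))·((8/5)+2·4)+(8/5)²·(4-(8/5))²)/(120·4·50000) = -24/390625 rad
Load 2 — uniform load w=-10 kN/m over full span:
  θ_2 = -wx(L-x)(L-2x)/(12EI) = -(-10)·(8/5)·(4-(8/5))·(4-2·(8/5))/(12·50000) = 4/78125 rad
Superposition: θ = Σ θ_i = -4/390625 rad ≈ -0.000010 rad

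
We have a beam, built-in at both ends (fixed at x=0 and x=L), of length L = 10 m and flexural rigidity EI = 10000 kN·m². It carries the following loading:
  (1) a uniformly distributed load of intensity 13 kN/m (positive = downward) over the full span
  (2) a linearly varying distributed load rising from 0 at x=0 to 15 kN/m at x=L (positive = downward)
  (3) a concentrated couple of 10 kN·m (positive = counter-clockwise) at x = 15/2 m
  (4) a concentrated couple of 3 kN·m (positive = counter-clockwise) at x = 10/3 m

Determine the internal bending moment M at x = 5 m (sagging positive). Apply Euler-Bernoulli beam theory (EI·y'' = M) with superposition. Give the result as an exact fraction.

M(5) = 1043/12 kN·m

Load 1 — uniform load w=13 kN/m over full span:
  M_1 = wLx/2 - wL²/12 - wx²/2 = 13·10·5/2 - 13·10²/12 - 13·5²/2 = 325/6 kN·m
Load 2 — triangular load w₀=15 kN/m (0→w₀ over full span):
  M_2 = 3w₀Lx/20 - w₀L²/30 - w₀x³/(6L) = 3·15·10·5/20 - 15·10²/30 - 15·5³/(6·10) = 125/4 kN·m
Load 3 — applied couple M₀=10 kN·m at a=15/2 m (b=L-a=5/2):
  M_3 = R_Ax - M_A  [x≤a] with R_A=9/8, M_A=25/8 = (9/8)·5 - (25/8) = 5/2 kN·m
Load 4 — applied couple M₀=3 kN·m at a=10/3 m (b=L-a=20/3):
  M_4 = R_Ax - M_A - M₀  [x>a] with R_A=2/5, M_A=0 = (2/5)·5 - 0 - 3 = -1 kN·m
Superposition: M = Σ M_i = 1043/12 kN·m ≈ 86.916667 kN·m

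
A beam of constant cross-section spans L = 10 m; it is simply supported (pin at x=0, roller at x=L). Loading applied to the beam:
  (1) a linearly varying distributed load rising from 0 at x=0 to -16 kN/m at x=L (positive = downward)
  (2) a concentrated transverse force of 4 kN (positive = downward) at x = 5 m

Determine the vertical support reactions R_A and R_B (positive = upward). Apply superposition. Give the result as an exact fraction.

Load 1 — triangular load w₀=-16 kN/m (0→w₀ over full span):
  R_A = w₀L/6 = (-16)·10/6 = -80/3 kN
  R_B = w₀L/3 = (-16)·10/3 = -160/3 kN
Load 2 — point force P=4 kN at a=5 m (b=L-a=5):
  R_A = Pb/L = 4·5/10 = 2 kN
  R_B = Pa/L = 4·5/10 = 2 kN
Superposition: R_A = -74/3 kN, R_B = -154/3 kN

R_A = -74/3 kN, R_B = -154/3 kN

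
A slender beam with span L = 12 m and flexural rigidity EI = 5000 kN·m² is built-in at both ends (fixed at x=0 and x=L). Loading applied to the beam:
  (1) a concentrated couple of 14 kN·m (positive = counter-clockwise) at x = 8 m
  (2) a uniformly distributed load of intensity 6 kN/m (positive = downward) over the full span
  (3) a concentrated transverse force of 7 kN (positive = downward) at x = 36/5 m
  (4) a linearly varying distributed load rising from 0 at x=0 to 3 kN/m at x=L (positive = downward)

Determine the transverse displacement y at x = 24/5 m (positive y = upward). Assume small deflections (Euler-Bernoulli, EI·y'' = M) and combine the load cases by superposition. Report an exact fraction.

y(24/5) = -864904/9765625 m

Load 1 — applied couple M₀=14 kN·m at a=8 m (b=L-a=4):
  y_1 = (R_Ax³/6 - M_Ax²/2)/EI  [x≤a] with R_A=14/9, M_A=14/3 = ((14/9)·(24/5)³/6 - (14/3)·(24/5)²/2)/5000 = -392/78125 m
Load 2 — uniform load w=6 kN/m over full span:
  y_2 = -wx²(L-x)²/(24EI) = -6·(24/5)²·(12-(24/5))²/(24·5000) = -23328/390625 m
Load 3 — point force P=7 kN at a=36/5 m (b=L-a=24/5):
  y_3 = -Pb²x²(3aL-(3a+b)x)/(6L³EI)  [x≤a] = -7·(24/5)²·(24/5)²·(3·(36/5)·12-(3·(36/5)+(24/5))·(24/5))/(6·12³·5000) = -92736/9765625 m
Load 4 — triangular load w₀=3 kN/m (0→w₀ over full span):
  y_4 = -w₀x²(L-x)²(x+2L)/(120LEI) = -3·(24/5)²·(12-(24/5))²·((24/5)+2·12)/(120·12·5000) = -139968/9765625 m
Superposition: y = Σ y_i = -864904/9765625 m ≈ -0.088566 m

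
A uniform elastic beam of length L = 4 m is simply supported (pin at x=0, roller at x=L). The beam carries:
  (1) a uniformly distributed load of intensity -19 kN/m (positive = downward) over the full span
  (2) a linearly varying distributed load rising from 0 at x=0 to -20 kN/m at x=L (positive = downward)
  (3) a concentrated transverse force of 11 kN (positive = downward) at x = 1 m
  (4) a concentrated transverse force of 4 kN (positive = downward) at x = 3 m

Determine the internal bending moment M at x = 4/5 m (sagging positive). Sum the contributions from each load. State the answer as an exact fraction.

Load 1 — uniform load w=-19 kN/m over full span:
  M_1 = wx(L-x)/2 = (-19)·(4/5)·(4-(4/5))/2 = -608/25 kN·m
Load 2 — triangular load w₀=-20 kN/m (0→w₀ over full span):
  M_2 = w₀Lx/6 - w₀x³/(6L) = (-20)·4·(4/5)/6 - (-20)·(4/5)³/(6·4) = -256/25 kN·m
Load 3 — point force P=11 kN at a=1 m (b=L-a=3):
  M_3 = Pbx/L  [x≤a] = 11·3·(4/5)/4 = 33/5 kN·m
Load 4 — point force P=4 kN at a=3 m (b=L-a=1):
  M_4 = Pbx/L  [x≤a] = 4·1·(4/5)/4 = 4/5 kN·m
Superposition: M = Σ M_i = -679/25 kN·m ≈ -27.160000 kN·m

M(4/5) = -679/25 kN·m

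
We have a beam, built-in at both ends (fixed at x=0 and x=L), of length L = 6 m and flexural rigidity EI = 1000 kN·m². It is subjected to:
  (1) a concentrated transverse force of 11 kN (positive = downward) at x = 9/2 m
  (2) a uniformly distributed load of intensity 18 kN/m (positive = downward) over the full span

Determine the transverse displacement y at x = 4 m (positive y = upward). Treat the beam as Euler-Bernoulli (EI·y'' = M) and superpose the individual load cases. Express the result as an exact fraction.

Load 1 — point force P=11 kN at a=9/2 m (b=L-a=3/2):
  y_1 = -Pb²x²(3aL-(3a+b)x)/(6L³EI)  [x≤a] = -11·(3/2)²·4²·(3·(9/2)·6-(3·(9/2)+(3/2))·4)/(6·6³·1000) = -77/12000 m
Load 2 — uniform load w=18 kN/m over full span:
  y_2 = -wx²(L-x)²/(24EI) = -18·4²·(6-4)²/(24·1000) = -6/125 m
Superposition: y = Σ y_i = -653/12000 m ≈ -0.054417 m

y(4) = -653/12000 m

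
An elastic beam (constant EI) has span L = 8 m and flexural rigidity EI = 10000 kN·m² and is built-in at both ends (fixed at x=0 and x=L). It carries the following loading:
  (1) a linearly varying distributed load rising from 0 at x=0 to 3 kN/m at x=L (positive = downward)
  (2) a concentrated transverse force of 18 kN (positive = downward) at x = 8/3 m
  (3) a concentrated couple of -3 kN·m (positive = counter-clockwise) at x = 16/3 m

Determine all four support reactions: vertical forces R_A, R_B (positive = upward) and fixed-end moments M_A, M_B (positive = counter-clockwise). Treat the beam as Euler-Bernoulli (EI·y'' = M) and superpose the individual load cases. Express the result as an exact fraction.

Load 1 — triangular load w₀=3 kN/m (0→w₀ over full span):
  R_A = 3w₀L/20 = 3·3·8/20 = 18/5 kN
  M_A = w₀L²/30 = 3·8²/30 = 32/5 kN·m
  R_B = 7w₀L/20 = 7·3·8/20 = 42/5 kN
  M_B = -w₀L²/20 = -3·8²/20 = -48/5 kN·m
Load 2 — point force P=18 kN at a=8/3 m (b=L-a=16/3):
  R_A = Pb²(3a+b)/L³ = 18·(16/3)²·(3·(8/3)+(16/3))/8³ = 40/3 kN
  M_A = Pab²/L² = 18·(8/3)·(16/3)²/8² = 64/3 kN·m
  R_B = Pa²(a+3b)/L³ = 18·(8/3)²·((8/3)+3·(16/3))/8³ = 14/3 kN
  M_B = -Pa²b/L² = -18·(8/3)²·(16/3)/8² = -32/3 kN·m
Load 3 — applied couple M₀=-3 kN·m at a=16/3 m (b=L-a=8/3):
  R_A = 6M₀ab/L³ = 6·(-3)·(16/3)·(8/3)/8³ = -1/2 kN
  M_A = M₀b(2a-b)/L² = (-3)·(8/3)·(2·(16/3)-(8/3))/8² = -1 kN·m
  R_B = -6M₀ab/L³ = -6·(-3)·(16/3)·(8/3)/8³ = 1/2 kN
  M_B = M₀a(2b-a)/L² = (-3)·(16/3)·(2·(8/3)-(16/3))/8² = 0 kN·m
Superposition: R_A = 493/30 kN, M_A = 401/15 kN·m, R_B = 407/30 kN, M_B = -304/15 kN·m

R_A = 493/30 kN, M_A = 401/15 kN·m, R_B = 407/30 kN, M_B = -304/15 kN·m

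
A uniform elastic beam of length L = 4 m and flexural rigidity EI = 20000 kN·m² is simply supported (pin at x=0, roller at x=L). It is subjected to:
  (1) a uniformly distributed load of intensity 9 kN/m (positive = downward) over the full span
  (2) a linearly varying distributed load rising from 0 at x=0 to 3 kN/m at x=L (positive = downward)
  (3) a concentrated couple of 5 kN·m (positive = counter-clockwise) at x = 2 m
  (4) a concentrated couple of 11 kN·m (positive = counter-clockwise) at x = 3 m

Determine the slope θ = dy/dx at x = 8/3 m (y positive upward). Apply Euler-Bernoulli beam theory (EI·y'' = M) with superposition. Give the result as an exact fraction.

Load 1 — uniform load w=9 kN/m over full span:
  θ_1 = -w(L³-6Lx²+4x³)/(24EI) = -9·(4³-6·4·(8/3)²+4·(8/3)³)/(24·20000) = 13/22500 rad
Load 2 — triangular load w₀=3 kN/m (0→w₀ over full span):
  θ_2 = -w₀(7L⁴-30L²x²+15x⁴)/(360LEI) = -3·(7·4⁴-30·4²·(8/3)²+15·(8/3)⁴)/(360·4·20000) = 91/1012500 rad
Load 3 — applied couple M₀=5 kN·m at a=2 m (b=L-a=2):
  θ_3 = (M₀x²/(2L)-M₀(x-a)+C₁)/EI  [x>a] with C₁=M₀(3b²-L²)/(6L)=-5/6 = (5·(8/3)²/(2·4)-5·((8/3)-2)+(-5/6))/20000 = 1/72000 rad
Load 4 — applied couple M₀=11 kN·m at a=3 m (b=L-a=1):
  θ_4 = (M₀x²/(2L)+C₁)/EI  [x≤a] with C₁=M₀(3b²-L²)/(6L)=-143/24 = (11·(8/3)²/(2·4)+(-143/24))/20000 = 11/57600 rad
Superposition: θ = Σ θ_i = 56539/64800000 rad ≈ 0.000873 rad

θ(8/3) = 56539/64800000 rad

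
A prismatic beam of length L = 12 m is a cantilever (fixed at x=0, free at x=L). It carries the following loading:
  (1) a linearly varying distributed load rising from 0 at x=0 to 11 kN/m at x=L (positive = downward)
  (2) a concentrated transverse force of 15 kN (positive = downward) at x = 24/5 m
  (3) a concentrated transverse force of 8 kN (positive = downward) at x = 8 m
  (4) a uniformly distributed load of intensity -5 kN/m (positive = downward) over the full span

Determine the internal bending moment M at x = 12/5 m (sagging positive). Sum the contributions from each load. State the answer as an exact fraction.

Load 1 — triangular load w₀=11 kN/m (0→w₀ over full span):
  M_1 = w₀Lx/2 - w₀L²/3 - w₀x³/(6L) = 11·12·(12/5)/2 - 11·12²/3 - 11·(12/5)³/(6·12) = -46464/125 kN·m
Load 2 — point force P=15 kN at a=24/5 m (b=L-a=36/5):
  M_2 = -P(a-x)  [x≤a] = -15·((24/5)-(12/5)) = -36 kN·m
Load 3 — point force P=8 kN at a=8 m (b=L-a=4):
  M_3 = -P(a-x)  [x≤a] = -8·(8-(12/5)) = -224/5 kN·m
Load 4 — uniform load w=-5 kN/m over full span:
  M_4 = -w(L-x)²/2 = -(-5)·(12-(12/5))²/2 = 1152/5 kN·m
Superposition: M = Σ M_i = -27764/125 kN·m ≈ -222.112000 kN·m

M(12/5) = -27764/125 kN·m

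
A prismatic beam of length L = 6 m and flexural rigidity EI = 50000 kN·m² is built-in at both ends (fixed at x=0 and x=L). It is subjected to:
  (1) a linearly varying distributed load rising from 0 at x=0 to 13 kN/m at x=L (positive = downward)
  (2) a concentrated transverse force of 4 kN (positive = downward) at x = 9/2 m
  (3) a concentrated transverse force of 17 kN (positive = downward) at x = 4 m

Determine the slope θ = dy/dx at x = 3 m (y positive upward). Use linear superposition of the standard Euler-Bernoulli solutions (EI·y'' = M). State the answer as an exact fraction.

θ(3) = -583/6000000 rad

Load 1 — triangular load w₀=13 kN/m (0→w₀ over full span):
  θ_1 = -w₀(2x(L-x)(L-2x)(x+2L)+x²(L-x)²)/(120LEI) = -13·(2·3·(6-3)·(6-2·3)·(3+2·6)+3²·(6-3)²)/(120·6·50000) = -117/4000000 rad
Load 2 — point force P=4 kN at a=9/2 m (b=L-a=3/2):
  θ_2 = -Pb²x(2aL-(3a+b)x)/(2L³EI)  [x≤a] = -4·(3/2)²·3·(2·(9/2)·6-(3·(9/2)+(3/2))·3)/(2·6³·50000) = -9/800000 rad
Load 3 — point force P=17 kN at a=4 m (b=L-a=2):
  θ_3 = -Pb²x(2aL-(3a+b)x)/(2L³EI)  [x≤a] = -17·2²·3·(2·4·6-(3·4+2)·3)/(2·6³·50000) = -17/300000 rad
Superposition: θ = Σ θ_i = -583/6000000 rad ≈ -0.000097 rad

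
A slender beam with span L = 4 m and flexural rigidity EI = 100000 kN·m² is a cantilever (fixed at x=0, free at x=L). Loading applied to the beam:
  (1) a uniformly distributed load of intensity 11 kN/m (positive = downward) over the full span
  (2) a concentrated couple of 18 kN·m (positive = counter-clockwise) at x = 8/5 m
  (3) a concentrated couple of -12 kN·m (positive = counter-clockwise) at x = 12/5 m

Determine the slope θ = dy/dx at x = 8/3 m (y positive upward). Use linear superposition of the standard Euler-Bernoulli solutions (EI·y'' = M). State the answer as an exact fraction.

θ(8/3) = -286/253125 rad

Load 1 — uniform load w=11 kN/m over full span:
  θ_1 = -wx(x²-3Lx+3L²)/(6EI) = -11·(8/3)·((8/3)²-3·4·(8/3)+3·4²)/(6·100000) = -286/253125 rad
Load 2 — applied couple M₀=18 kN·m at a=8/5 m (b=L-a=12/5):
  θ_2 = M₀a/EI  [x>a] = 18·(8/5)/100000 = 9/31250 rad
Load 3 — applied couple M₀=-12 kN·m at a=12/5 m (b=L-a=8/5):
  θ_3 = M₀a/EI  [x>a] = (-12)·(12/5)/100000 = -9/31250 rad
Superposition: θ = Σ θ_i = -286/253125 rad ≈ -0.001130 rad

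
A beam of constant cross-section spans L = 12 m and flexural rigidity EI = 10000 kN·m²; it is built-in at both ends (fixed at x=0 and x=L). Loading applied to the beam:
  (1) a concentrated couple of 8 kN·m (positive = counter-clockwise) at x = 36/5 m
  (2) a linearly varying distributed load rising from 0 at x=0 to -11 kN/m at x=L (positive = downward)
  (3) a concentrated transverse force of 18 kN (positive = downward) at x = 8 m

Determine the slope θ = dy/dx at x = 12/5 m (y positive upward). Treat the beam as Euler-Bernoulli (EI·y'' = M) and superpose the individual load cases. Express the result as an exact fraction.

Load 1 — applied couple M₀=8 kN·m at a=36/5 m (b=L-a=24/5):
  θ_1 = (R_Ax²/2 - M_Ax)/EI  [x≤a] with R_A=24/25, M_A=64/25 = ((24/25)·(12/5)²/2 - (64/25)·(12/5))/10000 = -132/390625 rad
Load 2 — triangular load w₀=-11 kN/m (0→w₀ over full span):
  θ_2 = -w₀(2x(L-x)(L-2x)(x+2L)+x²(L-x)²)/(120LEI) = -(-11)·(2·(12/5)·(12-(12/5))·(12-2·(12/5))·((12/5)+2·12)+(12/5)²·(12-(12/5))²)/(120·12·10000) = 2772/390625 rad
Load 3 — point force P=18 kN at a=8 m (b=L-a=4):
  θ_3 = -Pb²x(2aL-(3a+b)x)/(2L³EI)  [x≤a] = -18·4²·(12/5)·(2·8·12-(3·8+4)·(12/5))/(2·12³·10000) = -39/15625 rad
Superposition: θ = Σ θ_i = 333/78125 rad ≈ 0.004262 rad

θ(12/5) = 333/78125 rad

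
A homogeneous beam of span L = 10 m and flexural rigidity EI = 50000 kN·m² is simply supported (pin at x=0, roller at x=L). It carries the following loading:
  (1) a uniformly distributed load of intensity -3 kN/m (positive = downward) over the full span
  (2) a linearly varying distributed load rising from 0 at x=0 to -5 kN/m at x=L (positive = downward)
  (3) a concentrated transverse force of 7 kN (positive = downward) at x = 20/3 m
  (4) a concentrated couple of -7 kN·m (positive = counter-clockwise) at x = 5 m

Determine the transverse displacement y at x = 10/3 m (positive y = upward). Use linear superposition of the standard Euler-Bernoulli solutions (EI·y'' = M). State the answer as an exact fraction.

y(10/3) = 6047/583200 m

Load 1 — uniform load w=-3 kN/m over full span:
  y_1 = -wx(L³-2Lx²+x³)/(24EI) = -(-3)·(10/3)·(10³-2·10·(10/3)²+(10/3)³)/(24·50000) = 11/1620 m
Load 2 — triangular load w₀=-5 kN/m (0→w₀ over full span):
  y_2 = -w₀x(7L⁴-10L²x²+3x⁴)/(360LEI) = -(-5)·(10/3)·(7·10⁴-10·10²·(10/3)²+3·(10/3)⁴)/(360·10·50000) = 4/729 m
Load 3 — point force P=7 kN at a=20/3 m (b=L-a=10/3):
  y_3 = -Pbx(L²-b²-x²)/(6LEI)  [x≤a] = -7·(10/3)·(10/3)·(10²-(10/3)²-(10/3)²)/(6·10·50000) = -49/24300 m
Load 4 — applied couple M₀=-7 kN·m at a=5 m (b=L-a=5):
  y_4 = (M₀x³/(6L)+C₁x)/EI  [x≤a] with C₁=M₀(3b²-L²)/(6L)=35/12 = ((-7)·(10/3)³/(6·10)+(35/12)·(10/3))/50000 = 7/64800 m
Superposition: y = Σ y_i = 6047/583200 m ≈ 0.010369 m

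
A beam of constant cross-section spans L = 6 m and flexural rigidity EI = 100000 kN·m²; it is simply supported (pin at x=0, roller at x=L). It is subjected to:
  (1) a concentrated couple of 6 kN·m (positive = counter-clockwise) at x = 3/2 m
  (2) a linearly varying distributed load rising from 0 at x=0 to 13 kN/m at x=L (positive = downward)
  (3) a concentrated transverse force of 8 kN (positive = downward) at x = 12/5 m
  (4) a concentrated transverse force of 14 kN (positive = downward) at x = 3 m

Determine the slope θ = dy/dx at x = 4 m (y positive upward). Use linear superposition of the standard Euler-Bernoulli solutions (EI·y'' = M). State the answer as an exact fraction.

θ(4) = 455777/900000000 rad

Load 1 — applied couple M₀=6 kN·m at a=3/2 m (b=L-a=9/2):
  θ_1 = (M₀x²/(2L)-M₀(x-a)+C₁)/EI  [x>a] with C₁=M₀(3b²-L²)/(6L)=33/8 = (6·4²/(2·6)-6·(4-(3/2))+(33/8))/100000 = -23/800000 rad
Load 2 — triangular load w₀=13 kN/m (0→w₀ over full span):
  θ_2 = -w₀(7L⁴-30L²x²+15x⁴)/(360LEI) = -13·(7·6⁴-30·6²·4²+15·4⁴)/(360·6·100000) = 1183/4500000 rad
Load 3 — point force P=8 kN at a=12/5 m (b=L-a=18/5):
  θ_3 = -Pa(2L²-6Lx+3x²+a²)/(6LEI)  [x>a] = -8·(12/5)·(2·6²-6·6·4+3·4²+(12/5)²)/(6·6·100000) = 38/390625 rad
Load 4 — point force P=14 kN at a=3 m (b=L-a=3):
  θ_4 = -Pa(2L²-6Lx+3x²+a²)/(6LEI)  [x>a] = -14·3·(2·6²-6·6·4+3·4²+3²)/(6·6·100000) = 7/40000 rad
Superposition: θ = Σ θ_i = 455777/900000000 rad ≈ 0.000506 rad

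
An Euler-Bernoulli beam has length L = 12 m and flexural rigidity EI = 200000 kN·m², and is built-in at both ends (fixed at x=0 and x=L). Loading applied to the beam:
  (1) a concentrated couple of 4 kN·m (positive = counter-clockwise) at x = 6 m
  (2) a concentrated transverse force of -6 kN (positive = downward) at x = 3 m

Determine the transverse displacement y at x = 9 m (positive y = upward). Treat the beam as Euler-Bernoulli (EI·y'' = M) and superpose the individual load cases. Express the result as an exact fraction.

Load 1 — applied couple M₀=4 kN·m at a=6 m (b=L-a=6):
  y_1 = (R_Ax³/6 - M_Ax²/2 - M₀(x-a)²/2)/EI  [x>a] with R_A=1/2, M_A=1 = ((1/2)·9³/6 - 1·9²/2 - 4·(9-6)²/2)/200000 = 9/800000 m
Load 2 — point force P=-6 kN at a=3 m (b=L-a=9):
  y_2 = -Pa²(L-x)²(3bL-(3b+a)(L-x))/(6L³EI)  [x>a] = -(-6)·3²·(12-9)²·(3·9·12-(3·9+3)·(12-9))/(6·12³·200000) = 351/6400000 m
Superposition: y = Σ y_i = 423/6400000 m ≈ 0.000066 m

y(9) = 423/6400000 m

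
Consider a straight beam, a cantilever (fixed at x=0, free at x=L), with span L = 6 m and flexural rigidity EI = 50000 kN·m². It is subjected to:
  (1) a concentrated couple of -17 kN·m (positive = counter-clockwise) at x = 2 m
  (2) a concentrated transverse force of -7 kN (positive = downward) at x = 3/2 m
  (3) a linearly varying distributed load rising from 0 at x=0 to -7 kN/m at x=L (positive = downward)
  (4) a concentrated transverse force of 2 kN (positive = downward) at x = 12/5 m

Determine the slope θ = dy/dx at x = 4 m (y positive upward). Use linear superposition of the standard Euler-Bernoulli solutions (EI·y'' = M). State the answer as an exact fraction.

θ(4) = 267407/90000000 rad

Load 1 — applied couple M₀=-17 kN·m at a=2 m (b=L-a=4):
  θ_1 = M₀a/EI  [x>a] = (-17)·2/50000 = -17/25000 rad
Load 2 — point force P=-7 kN at a=3/2 m (b=L-a=9/2):
  θ_2 = -Pa²/(2EI)  [x>a] = -(-7)·(3/2)²/(2·50000) = 63/400000 rad
Load 3 — triangular load w₀=-7 kN/m (0→w₀ over full span):
  θ_3 = (w₀Lx²/4-w₀L²x/3-w₀x⁴/(24L))/EI = ((-7)·6·4²/4-(-7)·6²·4/3-(-7)·4⁴/(24·6))/50000 = 203/56250 rad
Load 4 — point force P=2 kN at a=12/5 m (b=L-a=18/5):
  θ_4 = -Pa²/(2EI)  [x>a] = -2·(12/5)²/(2·50000) = -9/78125 rad
Superposition: θ = Σ θ_i = 267407/90000000 rad ≈ 0.002971 rad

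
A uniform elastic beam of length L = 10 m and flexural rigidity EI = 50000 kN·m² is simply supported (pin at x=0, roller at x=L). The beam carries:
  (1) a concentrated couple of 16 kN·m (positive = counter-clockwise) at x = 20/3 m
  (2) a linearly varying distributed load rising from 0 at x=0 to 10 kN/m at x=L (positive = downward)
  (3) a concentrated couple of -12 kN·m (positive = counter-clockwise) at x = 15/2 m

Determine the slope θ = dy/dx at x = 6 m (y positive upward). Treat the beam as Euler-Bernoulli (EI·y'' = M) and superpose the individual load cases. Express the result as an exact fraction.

θ(6) = 10301/9000000 rad

Load 1 — applied couple M₀=16 kN·m at a=20/3 m (b=L-a=10/3):
  θ_1 = (M₀x²/(2L)+C₁)/EI  [x≤a] with C₁=M₀(3b²-L²)/(6L)=-160/9 = (16·6²/(2·10)+(-160/9))/50000 = 31/140625 rad
Load 2 — triangular load w₀=10 kN/m (0→w₀ over full span):
  θ_2 = -w₀(7L⁴-30L²x²+15x⁴)/(360LEI) = -10·(7·10⁴-30·10²·6²+15·6⁴)/(360·10·50000) = 29/28125 rad
Load 3 — applied couple M₀=-12 kN·m at a=15/2 m (b=L-a=5/2):
  θ_3 = (M₀x²/(2L)+C₁)/EI  [x≤a] with C₁=M₀(3b²-L²)/(6L)=65/4 = ((-12)·6²/(2·10)+(65/4))/50000 = -107/1000000 rad
Superposition: θ = Σ θ_i = 10301/9000000 rad ≈ 0.001145 rad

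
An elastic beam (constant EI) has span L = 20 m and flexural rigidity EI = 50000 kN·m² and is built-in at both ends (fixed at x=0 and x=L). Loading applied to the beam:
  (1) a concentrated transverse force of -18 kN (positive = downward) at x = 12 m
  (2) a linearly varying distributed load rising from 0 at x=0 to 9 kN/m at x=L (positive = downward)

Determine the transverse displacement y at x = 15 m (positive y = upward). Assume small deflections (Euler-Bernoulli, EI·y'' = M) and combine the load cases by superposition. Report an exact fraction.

Load 1 — point force P=-18 kN at a=12 m (b=L-a=8):
  y_1 = -Pa²(L-x)²(3bL-(3b+a)(L-x))/(6L³EI)  [x>a] = -(-18)·12²·(20-15)²·(3·8·20-(3·8+12)·(20-15))/(6·20³·50000) = 81/10000 m
Load 2 — triangular load w₀=9 kN/m (0→w₀ over full span):
  y_2 = -w₀x²(L-x)²(x+2L)/(120LEI) = -9·15²·(20-15)²·(15+2·20)/(120·20·50000) = -297/12800 m
Superposition: y = Σ y_i = -4833/320000 m ≈ -0.015103 m

y(15) = -4833/320000 m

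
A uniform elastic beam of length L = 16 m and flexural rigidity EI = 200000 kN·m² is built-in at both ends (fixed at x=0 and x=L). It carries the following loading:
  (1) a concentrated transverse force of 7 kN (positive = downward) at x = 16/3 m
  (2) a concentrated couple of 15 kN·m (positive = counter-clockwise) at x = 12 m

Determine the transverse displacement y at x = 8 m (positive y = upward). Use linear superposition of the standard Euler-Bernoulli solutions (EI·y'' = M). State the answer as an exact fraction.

y(8) = -691/810000 m

Load 1 — point force P=7 kN at a=16/3 m (b=L-a=32/3):
  y_1 = -Pa²(L-x)²(3bL-(3b+a)(L-x))/(6L³EI)  [x>a] = -7·(16/3)²·(16-8)²·(3·(32/3)·16-(3·(32/3)+(16/3))·(16-8))/(6·16³·200000) = -28/50625 m
Load 2 — applied couple M₀=15 kN·m at a=12 m (b=L-a=4):
  y_2 = (R_Ax³/6 - M_Ax²/2)/EI  [x≤a] with R_A=135/128, M_A=75/16 = ((135/128)·8³/6 - (75/16)·8²/2)/200000 = -3/10000 m
Superposition: y = Σ y_i = -691/810000 m ≈ -0.000853 m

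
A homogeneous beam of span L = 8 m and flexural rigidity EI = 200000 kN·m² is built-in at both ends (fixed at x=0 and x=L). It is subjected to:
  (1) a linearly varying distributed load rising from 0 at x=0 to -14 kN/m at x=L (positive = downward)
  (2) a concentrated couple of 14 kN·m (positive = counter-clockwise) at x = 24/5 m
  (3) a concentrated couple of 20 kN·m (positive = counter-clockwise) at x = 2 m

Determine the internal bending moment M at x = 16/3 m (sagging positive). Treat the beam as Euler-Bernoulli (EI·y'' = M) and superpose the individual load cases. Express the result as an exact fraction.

Load 1 — triangular load w₀=-14 kN/m (0→w₀ over full span):
  M_1 = 3w₀Lx/20 - w₀L²/30 - w₀x³/(6L) = 3·(-14)·8·(16/3)/20 - (-14)·8²/30 - (-14)·(16/3)³/(6·8) = -6272/405 kN·m
Load 2 — applied couple M₀=14 kN·m at a=24/5 m (b=L-a=16/5):
  M_2 = R_Ax - M_A - M₀  [x>a] with R_A=63/25, M_A=112/25 = (63/25)·(16/3) - (112/25) - 14 = -126/25 kN·m
Load 3 — applied couple M₀=20 kN·m at a=2 m (b=L-a=6):
  M_3 = R_Ax - M_A - M₀  [x>a] with R_A=45/16, M_A=-15/4 = (45/16)·(16/3) - (-15/4) - 20 = -5/4 kN·m
Superposition: M = Σ M_i = -176389/8100 kN·m ≈ -21.776420 kN·m

M(16/3) = -176389/8100 kN·m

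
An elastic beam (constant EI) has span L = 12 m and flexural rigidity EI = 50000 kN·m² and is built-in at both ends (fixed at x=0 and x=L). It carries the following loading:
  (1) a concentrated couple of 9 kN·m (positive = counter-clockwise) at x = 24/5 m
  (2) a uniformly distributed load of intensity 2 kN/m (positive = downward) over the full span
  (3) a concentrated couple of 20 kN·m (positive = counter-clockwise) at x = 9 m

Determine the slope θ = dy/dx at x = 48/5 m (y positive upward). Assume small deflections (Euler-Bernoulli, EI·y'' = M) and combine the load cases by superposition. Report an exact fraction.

Load 1 — applied couple M₀=9 kN·m at a=24/5 m (b=L-a=36/5):
  θ_1 = (R_Ax²/2 - M_Ax - M₀(x-a))/EI  [x>a] with R_A=27/25, M_A=27/25 = ((27/25)·(48/5)²/2 - (27/25)·(48/5) - 9·((48/5)-(24/5)))/50000 = -297/3906250 rad
Load 2 — uniform load w=2 kN/m over full span:
  θ_2 = -wx(L-x)(L-2x)/(12EI) = -2·(48/5)·(12-(48/5))·(12-2·(48/5))/(12·50000) = 216/390625 rad
Load 3 — applied couple M₀=20 kN·m at a=9 m (b=L-a=3):
  θ_3 = (R_Ax²/2 - M_Ax - M₀(x-a))/EI  [x>a] with R_A=15/8, M_A=25/4 = ((15/8)·(48/5)²/2 - (25/4)·(48/5) - 20·((48/5)-9))/50000 = 9/31250 rad
Superposition: θ = Σ θ_i = 1494/1953125 rad ≈ 0.000765 rad

θ(48/5) = 1494/1953125 rad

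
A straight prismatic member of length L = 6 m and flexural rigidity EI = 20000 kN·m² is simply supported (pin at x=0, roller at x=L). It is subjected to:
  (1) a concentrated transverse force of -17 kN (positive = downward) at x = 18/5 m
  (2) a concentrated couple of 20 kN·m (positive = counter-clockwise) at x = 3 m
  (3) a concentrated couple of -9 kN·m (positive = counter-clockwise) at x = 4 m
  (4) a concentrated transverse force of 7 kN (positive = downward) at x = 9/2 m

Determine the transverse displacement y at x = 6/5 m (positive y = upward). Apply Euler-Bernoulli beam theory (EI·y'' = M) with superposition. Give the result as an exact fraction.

y(6/5) = 2367/1600000 m

Load 1 — point force P=-17 kN at a=18/5 m (b=L-a=12/5):
  y_1 = -Pbx(L²-b²-x²)/(6LEI)  [x≤a] = -(-17)·(12/5)·(6/5)·(6²-(12/5)²-(6/5)²)/(6·6·20000) = 153/78125 m
Load 2 — applied couple M₀=20 kN·m at a=3 m (b=L-a=3):
  y_2 = (M₀x³/(6L)+C₁x)/EI  [x≤a] with C₁=M₀(3b²-L²)/(6L)=-5 = (20·(6/5)³/(6·6)+(-5)·(6/5))/20000 = -63/250000 m
Load 3 — applied couple M₀=-9 kN·m at a=4 m (b=L-a=2):
  y_3 = (M₀x³/(6L)+C₁x)/EI  [x≤a] with C₁=M₀(3b²-L²)/(6L)=6 = ((-9)·(6/5)³/(6·6)+6·(6/5))/20000 = 423/1250000 m
Load 4 — point force P=7 kN at a=9/2 m (b=L-a=3/2):
  y_4 = -Pbx(L²-b²-x²)/(6LEI)  [x≤a] = -7·(3/2)·(6/5)·(6²-(3/2)²-(6/5)²)/(6·6·20000) = -22617/40000000 m
Superposition: y = Σ y_i = 2367/1600000 m ≈ 0.001479 m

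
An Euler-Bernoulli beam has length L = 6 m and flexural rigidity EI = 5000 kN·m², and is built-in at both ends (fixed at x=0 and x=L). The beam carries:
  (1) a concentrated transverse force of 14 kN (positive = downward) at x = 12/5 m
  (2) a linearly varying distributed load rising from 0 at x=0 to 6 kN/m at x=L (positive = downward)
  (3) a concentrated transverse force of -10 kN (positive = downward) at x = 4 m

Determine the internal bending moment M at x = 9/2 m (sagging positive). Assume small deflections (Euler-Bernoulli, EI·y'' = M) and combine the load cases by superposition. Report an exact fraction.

Load 1 — point force P=14 kN at a=12/5 m (b=L-a=18/5):
  M_1 = Pa²(a+3b)(L-x)/L³ - Pa²b/L²  [x>a] = 14·(12/5)²·((12/5)+3·(18/5))·(6-(9/2))/6³ - 14·(12/5)²·(18/5)/6² = -84/125 kN·m
Load 2 — triangular load w₀=6 kN/m (0→w₀ over full span):
  M_2 = 3w₀Lx/20 - w₀L²/30 - w₀x³/(6L) = 3·6·6·(9/2)/20 - 6·6²/30 - 6·(9/2)³/(6·6) = 153/80 kN·m
Load 3 — point force P=-10 kN at a=4 m (b=L-a=2):
  M_3 = Pa²(a+3b)(L-x)/L³ - Pa²b/L²  [x>a] = (-10)·4²·(4+3·2)·(6-(9/2))/6³ - (-10)·4²·2/6² = -20/9 kN·m
Superposition: M = Σ M_i = -17671/18000 kN·m ≈ -0.981722 kN·m

M(9/2) = -17671/18000 kN·m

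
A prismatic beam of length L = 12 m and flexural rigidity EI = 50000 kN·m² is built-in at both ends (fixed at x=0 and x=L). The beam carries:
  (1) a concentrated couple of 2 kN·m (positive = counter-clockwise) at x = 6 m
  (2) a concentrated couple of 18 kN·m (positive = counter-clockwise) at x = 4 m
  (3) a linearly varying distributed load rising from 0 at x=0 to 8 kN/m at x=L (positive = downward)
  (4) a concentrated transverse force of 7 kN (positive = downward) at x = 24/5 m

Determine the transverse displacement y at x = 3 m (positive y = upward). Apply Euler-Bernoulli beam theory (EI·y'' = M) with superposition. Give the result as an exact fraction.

y(3) = -27099/10000000 m

Load 1 — applied couple M₀=2 kN·m at a=6 m (b=L-a=6):
  y_1 = (R_Ax³/6 - M_Ax²/2)/EI  [x≤a] with R_A=1/4, M_A=1/2 = ((1/4)·3³/6 - (1/2)·3²/2)/50000 = -9/400000 m
Load 2 — applied couple M₀=18 kN·m at a=4 m (b=L-a=8):
  y_2 = (R_Ax³/6 - M_Ax²/2)/EI  [x≤a] with R_A=2, M_A=0 = (2·3³/6 - 0·3²/2)/50000 = 9/50000 m
Load 3 — triangular load w₀=8 kN/m (0→w₀ over full span):
  y_3 = -w₀x²(L-x)²(x+2L)/(120LEI) = -8·3²·(12-3)²·(3+2·12)/(120·12·50000) = -2187/1000000 m
Load 4 — point force P=7 kN at a=24/5 m (b=L-a=36/5):
  y_4 = -Pb²x²(3aL-(3a+b)x)/(6L³EI)  [x≤a] = -7·(36/5)²·3²·(3·(24/5)·12-(3·(24/5)+(36/5))·3)/(6·12³·50000) = -1701/2500000 m
Superposition: y = Σ y_i = -27099/10000000 m ≈ -0.002710 m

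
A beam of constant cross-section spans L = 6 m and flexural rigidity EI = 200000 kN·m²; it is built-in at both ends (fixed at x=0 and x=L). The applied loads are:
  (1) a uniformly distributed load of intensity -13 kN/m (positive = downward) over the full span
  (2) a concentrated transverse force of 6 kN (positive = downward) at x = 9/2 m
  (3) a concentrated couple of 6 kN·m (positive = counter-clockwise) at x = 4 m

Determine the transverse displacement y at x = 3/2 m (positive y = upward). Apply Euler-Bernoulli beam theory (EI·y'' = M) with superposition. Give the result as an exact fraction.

Load 1 — uniform load w=-13 kN/m over full span:
  y_1 = -wx²(L-x)²/(24EI) = -(-13)·(3/2)²·(6-(3/2))²/(24·200000) = 3159/25600000 m
Load 2 — point force P=6 kN at a=9/2 m (b=L-a=3/2):
  y_2 = -Pb²x²(3aL-(3a+b)x)/(6L³EI)  [x≤a] = -6·(3/2)²·(3/2)²·(3·(9/2)·6-(3·(9/2)+(3/2))·(3/2))/(6·6³·200000) = -351/51200000 m
Load 3 — applied couple M₀=6 kN·m at a=4 m (b=L-a=2):
  y_3 = (R_Ax³/6 - M_Ax²/2)/EI  [x≤a] with R_A=4/3, M_A=2 = ((4/3)·(3/2)³/6 - 2·(3/2)²/2)/200000 = -3/400000 m
Superposition: y = Σ y_i = 5583/51200000 m ≈ 0.000109 m

y(3/2) = 5583/51200000 m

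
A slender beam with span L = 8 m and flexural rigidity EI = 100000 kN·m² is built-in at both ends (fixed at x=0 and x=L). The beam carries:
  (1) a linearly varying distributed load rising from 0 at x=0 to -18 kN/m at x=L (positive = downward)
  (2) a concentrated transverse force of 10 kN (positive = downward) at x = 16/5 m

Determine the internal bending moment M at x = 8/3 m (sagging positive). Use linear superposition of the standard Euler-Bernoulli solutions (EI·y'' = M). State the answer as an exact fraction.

Load 1 — triangular load w₀=-18 kN/m (0→w₀ over full span):
  M_1 = 3w₀Lx/20 - w₀L²/30 - w₀x³/(6L) = 3·(-18)·8·(8/3)/20 - (-18)·8²/30 - (-18)·(8/3)³/(6·8) = -544/45 kN·m
Load 2 — point force P=10 kN at a=16/5 m (b=L-a=24/5):
  M_2 = Pb²(3a+b)x/L³ - Pab²/L²  [x≤a] = 10·(24/5)²·(3·(16/5)+(24/5))·(8/3)/8³ - 10·(16/5)·(24/5)²/8² = 144/25 kN·m
Superposition: M = Σ M_i = -1424/225 kN·m ≈ -6.328889 kN·m

M(8/3) = -1424/225 kN·m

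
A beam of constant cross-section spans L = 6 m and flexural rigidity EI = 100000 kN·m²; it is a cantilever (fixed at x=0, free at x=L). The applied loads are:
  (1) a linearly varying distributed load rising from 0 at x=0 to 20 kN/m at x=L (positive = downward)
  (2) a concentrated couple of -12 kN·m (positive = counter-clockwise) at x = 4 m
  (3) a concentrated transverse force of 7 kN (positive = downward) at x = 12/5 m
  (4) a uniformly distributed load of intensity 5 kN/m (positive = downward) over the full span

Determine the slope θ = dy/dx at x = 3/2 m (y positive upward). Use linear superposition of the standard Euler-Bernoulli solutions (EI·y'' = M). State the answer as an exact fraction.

Load 1 — triangular load w₀=20 kN/m (0→w₀ over full span):
  θ_1 = (w₀Lx²/4-w₀L²x/3-w₀x⁴/(24L))/EI = (20·6·(3/2)²/4-20·6²·(3/2)/3-20·(3/2)⁴/(24·6))/100000 = -3753/1280000 rad
Load 2 — applied couple M₀=-12 kN·m at a=4 m (b=L-a=2):
  θ_2 = M₀x/EI  [x≤a] = (-12)·(3/2)/100000 = -9/50000 rad
Load 3 — point force P=7 kN at a=12/5 m (b=L-a=18/5):
  θ_3 = -Px(2a-x)/(2EI)  [x≤a] = -7·(3/2)·(2·(12/5)-(3/2))/(2·100000) = -693/4000000 rad
Load 4 — uniform load w=5 kN/m over full span:
  θ_4 = -wx(x²-3Lx+3L²)/(6EI) = -5·(3/2)·((3/2)²-3·6·(3/2)+3·6²)/(6·100000) = -333/320000 rad
Superposition: θ = Σ θ_i = -138429/32000000 rad ≈ -0.004326 rad

θ(3/2) = -138429/32000000 rad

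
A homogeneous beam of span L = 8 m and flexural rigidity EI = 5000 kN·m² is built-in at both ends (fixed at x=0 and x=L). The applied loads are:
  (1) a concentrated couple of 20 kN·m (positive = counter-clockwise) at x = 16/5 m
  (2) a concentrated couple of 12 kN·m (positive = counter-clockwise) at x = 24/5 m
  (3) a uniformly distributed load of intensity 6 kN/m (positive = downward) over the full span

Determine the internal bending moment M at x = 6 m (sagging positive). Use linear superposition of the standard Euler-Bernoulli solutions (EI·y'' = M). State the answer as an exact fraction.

M(6) = 8/25 kN·m

Load 1 — applied couple M₀=20 kN·m at a=16/5 m (b=L-a=24/5):
  M_1 = R_Ax - M_A - M₀  [x>a] with R_A=18/5, M_A=12/5 = (18/5)·6 - (12/5) - 20 = -4/5 kN·m
Load 2 — applied couple M₀=12 kN·m at a=24/5 m (b=L-a=16/5):
  M_2 = R_Ax - M_A - M₀  [x>a] with R_A=54/25, M_A=96/25 = (54/25)·6 - (96/25) - 12 = -72/25 kN·m
Load 3 — uniform load w=6 kN/m over full span:
  M_3 = wLx/2 - wL²/12 - wx²/2 = 6·8·6/2 - 6·8²/12 - 6·6²/2 = 4 kN·m
Superposition: M = Σ M_i = 8/25 kN·m ≈ 0.320000 kN·m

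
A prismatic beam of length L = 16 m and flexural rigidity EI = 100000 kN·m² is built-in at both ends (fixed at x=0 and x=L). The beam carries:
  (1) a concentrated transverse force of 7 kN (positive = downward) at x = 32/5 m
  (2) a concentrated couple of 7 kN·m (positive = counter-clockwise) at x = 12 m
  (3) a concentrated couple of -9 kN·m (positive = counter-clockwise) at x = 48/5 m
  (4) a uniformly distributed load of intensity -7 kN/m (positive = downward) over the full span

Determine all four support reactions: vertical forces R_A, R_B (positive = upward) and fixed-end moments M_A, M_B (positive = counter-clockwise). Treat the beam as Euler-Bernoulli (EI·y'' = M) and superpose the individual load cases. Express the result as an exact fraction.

Load 1 — point force P=7 kN at a=32/5 m (b=L-a=48/5):
  R_A = Pb²(3a+b)/L³ = 7·(48/5)²·(3·(32/5)+(48/5))/16³ = 567/125 kN
  M_A = Pab²/L² = 7·(32/5)·(48/5)²/16² = 2016/125 kN·m
  R_B = Pa²(a+3b)/L³ = 7·(32/5)²·((32/5)+3·(48/5))/16³ = 308/125 kN
  M_B = -Pa²b/L² = -7·(32/5)²·(48/5)/16² = -1344/125 kN·m
Load 2 — applied couple M₀=7 kN·m at a=12 m (b=L-a=4):
  R_A = 6M₀ab/L³ = 6·7·12·4/16³ = 63/128 kN
  M_A = M₀b(2a-b)/L² = 7·4·(2·12-4)/16² = 35/16 kN·m
  R_B = -6M₀ab/L³ = -6·7·12·4/16³ = -63/128 kN
  M_B = M₀a(2b-a)/L² = 7·12·(2·4-12)/16² = -21/16 kN·m
Load 3 — applied couple M₀=-9 kN·m at a=48/5 m (b=L-a=32/5):
  R_A = 6M₀ab/L³ = 6·(-9)·(48/5)·(32/5)/16³ = -81/100 kN
  M_A = M₀b(2a-b)/L² = (-9)·(32/5)·(2·(48/5)-(32/5))/16² = -72/25 kN·m
  R_B = -6M₀ab/L³ = -6·(-9)·(48/5)·(32/5)/16³ = 81/100 kN
  M_B = M₀a(2b-a)/L² = (-9)·(48/5)·(2·(32/5)-(48/5))/16² = -27/25 kN·m
Load 4 — uniform load w=-7 kN/m over full span:
  R_A = wL/2 = (-7)·16/2 = -56 kN
  M_A = wL²/12 = (-7)·16²/12 = -448/3 kN·m
  R_B = wL/2 = (-7)·16/2 = -56 kN
  M_B = -wL²/12 = -(-7)·16²/12 = 448/3 kN·m
Superposition: R_A = -828509/16000 kN, M_A = -803387/6000 kN·m, R_B = -851491/16000 kN, M_B = 817133/6000 kN·m

R_A = -828509/16000 kN, M_A = -803387/6000 kN·m, R_B = -851491/16000 kN, M_B = 817133/6000 kN·m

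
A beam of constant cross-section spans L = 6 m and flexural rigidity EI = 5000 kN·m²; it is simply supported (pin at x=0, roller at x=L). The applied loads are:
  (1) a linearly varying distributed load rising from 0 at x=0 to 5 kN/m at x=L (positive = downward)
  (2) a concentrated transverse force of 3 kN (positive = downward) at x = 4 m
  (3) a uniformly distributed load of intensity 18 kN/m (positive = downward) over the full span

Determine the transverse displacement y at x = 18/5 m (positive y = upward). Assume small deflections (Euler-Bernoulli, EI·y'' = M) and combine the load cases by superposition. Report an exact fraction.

y(18/5) = -266883/3906250 m

Load 1 — triangular load w₀=5 kN/m (0→w₀ over full span):
  y_1 = -w₀x(7L⁴-10L²x²+3x⁴)/(360LEI) = -5·(18/5)·(7·6⁴-10·6²·(18/5)²+3·(18/5)⁴)/(360·6·5000) = -15984/1953125 m
Load 2 — point force P=3 kN at a=4 m (b=L-a=2):
  y_2 = -Pbx(L²-b²-x²)/(6LEI)  [x≤a] = -3·2·(18/5)·(6²-2²-(18/5)²)/(6·6·5000) = -357/156250 m
Load 3 — uniform load w=18 kN/m over full span:
  y_3 = -wx(L³-2Lx²+x³)/(24EI) = -18·(18/5)·(6³-2·6·(18/5)²+(18/5)³)/(24·5000) = -22599/390625 m
Superposition: y = Σ y_i = -266883/3906250 m ≈ -0.068322 m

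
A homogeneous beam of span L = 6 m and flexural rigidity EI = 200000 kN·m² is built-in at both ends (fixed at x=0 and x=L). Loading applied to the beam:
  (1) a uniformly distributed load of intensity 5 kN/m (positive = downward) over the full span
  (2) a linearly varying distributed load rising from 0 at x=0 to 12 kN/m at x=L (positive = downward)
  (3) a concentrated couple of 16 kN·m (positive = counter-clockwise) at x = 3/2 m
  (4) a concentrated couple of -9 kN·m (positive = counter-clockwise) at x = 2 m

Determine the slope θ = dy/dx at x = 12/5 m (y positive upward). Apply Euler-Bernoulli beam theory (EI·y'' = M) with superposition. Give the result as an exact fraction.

Load 1 — uniform load w=5 kN/m over full span:
  θ_1 = -wx(L-x)(L-2x)/(12EI) = -5·(12/5)·(6-(12/5))·(6-2·(12/5))/(12·200000) = -27/1250000 rad
Load 2 — triangular load w₀=12 kN/m (0→w₀ over full span):
  θ_2 = -w₀(2x(L-x)(L-2x)(x+2L)+x²(L-x)²)/(120LEI) = -12·(2·(12/5)·(6-(12/5))·(6-2·(12/5))·((12/5)+2·6)+(12/5)²·(6-(12/5))²)/(120·6·200000) = -243/7812500 rad
Load 3 — applied couple M₀=16 kN·m at a=3/2 m (b=L-a=9/2):
  θ_3 = (R_Ax²/2 - M_Ax - M₀(x-a))/EI  [x>a] with R_A=3, M_A=-3 = (3·(12/5)²/2 - (-3)·(12/5) - 16·((12/5)-(3/2)))/200000 = 9/1250000 rad
Load 4 — applied couple M₀=-9 kN·m at a=2 m (b=L-a=4):
  θ_4 = (R_Ax²/2 - M_Ax - M₀(x-a))/EI  [x>a] with R_A=-2, M_A=0 = ((-2)·(12/5)²/2 - 0·(12/5) - (-9)·((12/5)-2))/200000 = -27/2500000 rad
Superposition: θ = Σ θ_i = -3519/62500000 rad ≈ -0.000056 rad

θ(12/5) = -3519/62500000 rad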